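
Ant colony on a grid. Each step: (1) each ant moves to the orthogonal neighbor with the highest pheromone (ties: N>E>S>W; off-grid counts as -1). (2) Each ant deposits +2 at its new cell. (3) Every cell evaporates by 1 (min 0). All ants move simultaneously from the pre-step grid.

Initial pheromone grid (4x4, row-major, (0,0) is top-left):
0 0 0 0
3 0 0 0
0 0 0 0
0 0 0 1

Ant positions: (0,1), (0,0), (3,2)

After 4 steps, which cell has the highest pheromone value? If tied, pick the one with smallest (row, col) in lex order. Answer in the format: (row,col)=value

Answer: (1,0)=3

Derivation:
Step 1: ant0:(0,1)->E->(0,2) | ant1:(0,0)->S->(1,0) | ant2:(3,2)->E->(3,3)
  grid max=4 at (1,0)
Step 2: ant0:(0,2)->E->(0,3) | ant1:(1,0)->N->(0,0) | ant2:(3,3)->N->(2,3)
  grid max=3 at (1,0)
Step 3: ant0:(0,3)->S->(1,3) | ant1:(0,0)->S->(1,0) | ant2:(2,3)->S->(3,3)
  grid max=4 at (1,0)
Step 4: ant0:(1,3)->N->(0,3) | ant1:(1,0)->N->(0,0) | ant2:(3,3)->N->(2,3)
  grid max=3 at (1,0)
Final grid:
  1 0 0 1
  3 0 0 0
  0 0 0 1
  0 0 0 1
Max pheromone 3 at (1,0)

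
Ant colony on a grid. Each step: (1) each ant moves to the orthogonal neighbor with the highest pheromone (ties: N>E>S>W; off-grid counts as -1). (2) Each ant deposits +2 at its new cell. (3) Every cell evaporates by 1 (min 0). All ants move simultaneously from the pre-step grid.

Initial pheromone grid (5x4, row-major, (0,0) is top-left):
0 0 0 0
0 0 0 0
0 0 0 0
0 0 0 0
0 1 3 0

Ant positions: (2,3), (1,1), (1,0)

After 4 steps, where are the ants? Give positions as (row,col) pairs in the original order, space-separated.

Step 1: ant0:(2,3)->N->(1,3) | ant1:(1,1)->N->(0,1) | ant2:(1,0)->N->(0,0)
  grid max=2 at (4,2)
Step 2: ant0:(1,3)->N->(0,3) | ant1:(0,1)->W->(0,0) | ant2:(0,0)->E->(0,1)
  grid max=2 at (0,0)
Step 3: ant0:(0,3)->S->(1,3) | ant1:(0,0)->E->(0,1) | ant2:(0,1)->W->(0,0)
  grid max=3 at (0,0)
Step 4: ant0:(1,3)->N->(0,3) | ant1:(0,1)->W->(0,0) | ant2:(0,0)->E->(0,1)
  grid max=4 at (0,0)

(0,3) (0,0) (0,1)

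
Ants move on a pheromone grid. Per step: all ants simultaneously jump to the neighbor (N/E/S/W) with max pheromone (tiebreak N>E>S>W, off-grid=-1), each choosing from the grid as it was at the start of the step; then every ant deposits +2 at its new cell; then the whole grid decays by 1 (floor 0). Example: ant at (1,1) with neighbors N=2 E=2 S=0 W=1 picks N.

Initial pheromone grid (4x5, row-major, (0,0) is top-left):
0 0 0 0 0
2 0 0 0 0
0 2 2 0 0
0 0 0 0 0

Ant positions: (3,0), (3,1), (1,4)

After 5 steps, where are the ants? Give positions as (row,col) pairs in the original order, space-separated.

Step 1: ant0:(3,0)->N->(2,0) | ant1:(3,1)->N->(2,1) | ant2:(1,4)->N->(0,4)
  grid max=3 at (2,1)
Step 2: ant0:(2,0)->E->(2,1) | ant1:(2,1)->E->(2,2) | ant2:(0,4)->S->(1,4)
  grid max=4 at (2,1)
Step 3: ant0:(2,1)->E->(2,2) | ant1:(2,2)->W->(2,1) | ant2:(1,4)->N->(0,4)
  grid max=5 at (2,1)
Step 4: ant0:(2,2)->W->(2,1) | ant1:(2,1)->E->(2,2) | ant2:(0,4)->S->(1,4)
  grid max=6 at (2,1)
Step 5: ant0:(2,1)->E->(2,2) | ant1:(2,2)->W->(2,1) | ant2:(1,4)->N->(0,4)
  grid max=7 at (2,1)

(2,2) (2,1) (0,4)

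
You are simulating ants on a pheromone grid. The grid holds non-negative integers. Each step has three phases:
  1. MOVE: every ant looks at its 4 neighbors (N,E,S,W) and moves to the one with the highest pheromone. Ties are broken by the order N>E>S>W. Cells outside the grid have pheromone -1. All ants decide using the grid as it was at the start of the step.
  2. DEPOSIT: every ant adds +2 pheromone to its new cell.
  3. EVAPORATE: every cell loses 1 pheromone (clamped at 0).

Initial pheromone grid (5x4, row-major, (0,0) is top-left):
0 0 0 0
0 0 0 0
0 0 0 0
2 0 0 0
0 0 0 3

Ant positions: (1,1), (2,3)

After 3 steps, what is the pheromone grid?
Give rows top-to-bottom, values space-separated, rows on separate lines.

After step 1: ants at (0,1),(1,3)
  0 1 0 0
  0 0 0 1
  0 0 0 0
  1 0 0 0
  0 0 0 2
After step 2: ants at (0,2),(0,3)
  0 0 1 1
  0 0 0 0
  0 0 0 0
  0 0 0 0
  0 0 0 1
After step 3: ants at (0,3),(0,2)
  0 0 2 2
  0 0 0 0
  0 0 0 0
  0 0 0 0
  0 0 0 0

0 0 2 2
0 0 0 0
0 0 0 0
0 0 0 0
0 0 0 0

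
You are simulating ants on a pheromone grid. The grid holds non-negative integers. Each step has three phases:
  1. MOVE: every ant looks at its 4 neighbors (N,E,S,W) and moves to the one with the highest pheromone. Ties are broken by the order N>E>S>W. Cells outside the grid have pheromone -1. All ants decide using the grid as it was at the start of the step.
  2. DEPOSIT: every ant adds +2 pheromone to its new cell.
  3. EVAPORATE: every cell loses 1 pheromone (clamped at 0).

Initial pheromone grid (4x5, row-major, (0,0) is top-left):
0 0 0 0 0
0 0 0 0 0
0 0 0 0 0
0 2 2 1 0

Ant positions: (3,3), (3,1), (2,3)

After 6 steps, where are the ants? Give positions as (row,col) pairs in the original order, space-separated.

Step 1: ant0:(3,3)->W->(3,2) | ant1:(3,1)->E->(3,2) | ant2:(2,3)->S->(3,3)
  grid max=5 at (3,2)
Step 2: ant0:(3,2)->E->(3,3) | ant1:(3,2)->E->(3,3) | ant2:(3,3)->W->(3,2)
  grid max=6 at (3,2)
Step 3: ant0:(3,3)->W->(3,2) | ant1:(3,3)->W->(3,2) | ant2:(3,2)->E->(3,3)
  grid max=9 at (3,2)
Step 4: ant0:(3,2)->E->(3,3) | ant1:(3,2)->E->(3,3) | ant2:(3,3)->W->(3,2)
  grid max=10 at (3,2)
Step 5: ant0:(3,3)->W->(3,2) | ant1:(3,3)->W->(3,2) | ant2:(3,2)->E->(3,3)
  grid max=13 at (3,2)
Step 6: ant0:(3,2)->E->(3,3) | ant1:(3,2)->E->(3,3) | ant2:(3,3)->W->(3,2)
  grid max=14 at (3,2)

(3,3) (3,3) (3,2)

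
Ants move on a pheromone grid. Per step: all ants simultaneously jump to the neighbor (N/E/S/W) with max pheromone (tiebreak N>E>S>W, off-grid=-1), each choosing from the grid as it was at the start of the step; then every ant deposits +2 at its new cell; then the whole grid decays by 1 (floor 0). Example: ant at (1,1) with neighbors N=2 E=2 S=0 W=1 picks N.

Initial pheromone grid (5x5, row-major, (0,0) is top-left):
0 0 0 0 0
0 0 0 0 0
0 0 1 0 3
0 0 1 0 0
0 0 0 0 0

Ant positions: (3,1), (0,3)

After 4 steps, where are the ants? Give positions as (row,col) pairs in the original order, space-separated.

Step 1: ant0:(3,1)->E->(3,2) | ant1:(0,3)->E->(0,4)
  grid max=2 at (2,4)
Step 2: ant0:(3,2)->N->(2,2) | ant1:(0,4)->S->(1,4)
  grid max=1 at (1,4)
Step 3: ant0:(2,2)->S->(3,2) | ant1:(1,4)->S->(2,4)
  grid max=2 at (2,4)
Step 4: ant0:(3,2)->N->(2,2) | ant1:(2,4)->N->(1,4)
  grid max=1 at (1,4)

(2,2) (1,4)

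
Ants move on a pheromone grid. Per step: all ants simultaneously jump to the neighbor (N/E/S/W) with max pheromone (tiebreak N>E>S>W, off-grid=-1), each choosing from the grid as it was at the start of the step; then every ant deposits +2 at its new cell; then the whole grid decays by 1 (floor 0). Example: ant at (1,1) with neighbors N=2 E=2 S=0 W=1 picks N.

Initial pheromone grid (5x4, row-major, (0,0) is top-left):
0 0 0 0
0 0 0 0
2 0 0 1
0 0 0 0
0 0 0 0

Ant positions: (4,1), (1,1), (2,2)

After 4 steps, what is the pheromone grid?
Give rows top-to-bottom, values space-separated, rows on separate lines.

After step 1: ants at (3,1),(0,1),(2,3)
  0 1 0 0
  0 0 0 0
  1 0 0 2
  0 1 0 0
  0 0 0 0
After step 2: ants at (2,1),(0,2),(1,3)
  0 0 1 0
  0 0 0 1
  0 1 0 1
  0 0 0 0
  0 0 0 0
After step 3: ants at (1,1),(0,3),(2,3)
  0 0 0 1
  0 1 0 0
  0 0 0 2
  0 0 0 0
  0 0 0 0
After step 4: ants at (0,1),(1,3),(1,3)
  0 1 0 0
  0 0 0 3
  0 0 0 1
  0 0 0 0
  0 0 0 0

0 1 0 0
0 0 0 3
0 0 0 1
0 0 0 0
0 0 0 0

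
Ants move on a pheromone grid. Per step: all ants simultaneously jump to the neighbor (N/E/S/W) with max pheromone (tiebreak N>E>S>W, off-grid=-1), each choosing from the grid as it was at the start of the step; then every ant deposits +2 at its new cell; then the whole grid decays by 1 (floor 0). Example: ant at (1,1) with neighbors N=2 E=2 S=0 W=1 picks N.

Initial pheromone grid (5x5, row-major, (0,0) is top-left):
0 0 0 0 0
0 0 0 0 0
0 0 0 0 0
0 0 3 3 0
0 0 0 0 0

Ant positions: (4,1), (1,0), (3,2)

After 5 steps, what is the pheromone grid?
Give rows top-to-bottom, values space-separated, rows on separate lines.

After step 1: ants at (3,1),(0,0),(3,3)
  1 0 0 0 0
  0 0 0 0 0
  0 0 0 0 0
  0 1 2 4 0
  0 0 0 0 0
After step 2: ants at (3,2),(0,1),(3,2)
  0 1 0 0 0
  0 0 0 0 0
  0 0 0 0 0
  0 0 5 3 0
  0 0 0 0 0
After step 3: ants at (3,3),(0,2),(3,3)
  0 0 1 0 0
  0 0 0 0 0
  0 0 0 0 0
  0 0 4 6 0
  0 0 0 0 0
After step 4: ants at (3,2),(0,3),(3,2)
  0 0 0 1 0
  0 0 0 0 0
  0 0 0 0 0
  0 0 7 5 0
  0 0 0 0 0
After step 5: ants at (3,3),(0,4),(3,3)
  0 0 0 0 1
  0 0 0 0 0
  0 0 0 0 0
  0 0 6 8 0
  0 0 0 0 0

0 0 0 0 1
0 0 0 0 0
0 0 0 0 0
0 0 6 8 0
0 0 0 0 0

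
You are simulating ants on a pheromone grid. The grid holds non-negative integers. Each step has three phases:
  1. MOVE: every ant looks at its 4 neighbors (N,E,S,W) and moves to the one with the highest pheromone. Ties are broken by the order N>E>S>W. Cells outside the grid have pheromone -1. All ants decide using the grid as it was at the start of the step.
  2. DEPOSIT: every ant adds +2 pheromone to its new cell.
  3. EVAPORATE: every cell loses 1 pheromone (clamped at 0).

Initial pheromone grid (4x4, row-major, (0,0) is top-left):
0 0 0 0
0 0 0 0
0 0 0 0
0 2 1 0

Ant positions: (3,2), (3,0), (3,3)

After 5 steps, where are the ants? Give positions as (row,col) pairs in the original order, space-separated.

Step 1: ant0:(3,2)->W->(3,1) | ant1:(3,0)->E->(3,1) | ant2:(3,3)->W->(3,2)
  grid max=5 at (3,1)
Step 2: ant0:(3,1)->E->(3,2) | ant1:(3,1)->E->(3,2) | ant2:(3,2)->W->(3,1)
  grid max=6 at (3,1)
Step 3: ant0:(3,2)->W->(3,1) | ant1:(3,2)->W->(3,1) | ant2:(3,1)->E->(3,2)
  grid max=9 at (3,1)
Step 4: ant0:(3,1)->E->(3,2) | ant1:(3,1)->E->(3,2) | ant2:(3,2)->W->(3,1)
  grid max=10 at (3,1)
Step 5: ant0:(3,2)->W->(3,1) | ant1:(3,2)->W->(3,1) | ant2:(3,1)->E->(3,2)
  grid max=13 at (3,1)

(3,1) (3,1) (3,2)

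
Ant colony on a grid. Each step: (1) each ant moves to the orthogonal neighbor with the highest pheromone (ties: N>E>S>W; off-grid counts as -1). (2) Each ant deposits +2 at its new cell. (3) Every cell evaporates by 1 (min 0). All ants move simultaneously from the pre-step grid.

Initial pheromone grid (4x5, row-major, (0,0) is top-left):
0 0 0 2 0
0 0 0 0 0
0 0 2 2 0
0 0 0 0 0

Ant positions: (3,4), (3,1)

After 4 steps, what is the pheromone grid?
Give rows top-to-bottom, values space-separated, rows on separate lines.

After step 1: ants at (2,4),(2,1)
  0 0 0 1 0
  0 0 0 0 0
  0 1 1 1 1
  0 0 0 0 0
After step 2: ants at (2,3),(2,2)
  0 0 0 0 0
  0 0 0 0 0
  0 0 2 2 0
  0 0 0 0 0
After step 3: ants at (2,2),(2,3)
  0 0 0 0 0
  0 0 0 0 0
  0 0 3 3 0
  0 0 0 0 0
After step 4: ants at (2,3),(2,2)
  0 0 0 0 0
  0 0 0 0 0
  0 0 4 4 0
  0 0 0 0 0

0 0 0 0 0
0 0 0 0 0
0 0 4 4 0
0 0 0 0 0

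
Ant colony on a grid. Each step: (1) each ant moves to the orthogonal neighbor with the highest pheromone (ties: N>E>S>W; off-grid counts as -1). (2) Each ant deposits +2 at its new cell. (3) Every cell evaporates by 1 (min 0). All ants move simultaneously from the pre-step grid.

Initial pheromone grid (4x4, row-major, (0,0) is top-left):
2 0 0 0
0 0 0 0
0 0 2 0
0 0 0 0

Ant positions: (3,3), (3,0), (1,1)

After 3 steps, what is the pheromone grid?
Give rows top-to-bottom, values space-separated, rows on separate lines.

After step 1: ants at (2,3),(2,0),(0,1)
  1 1 0 0
  0 0 0 0
  1 0 1 1
  0 0 0 0
After step 2: ants at (2,2),(1,0),(0,0)
  2 0 0 0
  1 0 0 0
  0 0 2 0
  0 0 0 0
After step 3: ants at (1,2),(0,0),(1,0)
  3 0 0 0
  2 0 1 0
  0 0 1 0
  0 0 0 0

3 0 0 0
2 0 1 0
0 0 1 0
0 0 0 0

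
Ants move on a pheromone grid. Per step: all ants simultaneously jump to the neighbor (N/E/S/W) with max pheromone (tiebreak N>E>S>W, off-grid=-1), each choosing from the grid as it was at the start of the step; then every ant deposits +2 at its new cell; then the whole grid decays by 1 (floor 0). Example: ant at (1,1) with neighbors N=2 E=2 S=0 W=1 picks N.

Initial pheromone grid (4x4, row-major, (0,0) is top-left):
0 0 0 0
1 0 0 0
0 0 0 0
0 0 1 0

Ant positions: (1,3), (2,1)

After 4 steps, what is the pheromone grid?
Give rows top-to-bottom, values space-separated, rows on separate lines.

After step 1: ants at (0,3),(1,1)
  0 0 0 1
  0 1 0 0
  0 0 0 0
  0 0 0 0
After step 2: ants at (1,3),(0,1)
  0 1 0 0
  0 0 0 1
  0 0 0 0
  0 0 0 0
After step 3: ants at (0,3),(0,2)
  0 0 1 1
  0 0 0 0
  0 0 0 0
  0 0 0 0
After step 4: ants at (0,2),(0,3)
  0 0 2 2
  0 0 0 0
  0 0 0 0
  0 0 0 0

0 0 2 2
0 0 0 0
0 0 0 0
0 0 0 0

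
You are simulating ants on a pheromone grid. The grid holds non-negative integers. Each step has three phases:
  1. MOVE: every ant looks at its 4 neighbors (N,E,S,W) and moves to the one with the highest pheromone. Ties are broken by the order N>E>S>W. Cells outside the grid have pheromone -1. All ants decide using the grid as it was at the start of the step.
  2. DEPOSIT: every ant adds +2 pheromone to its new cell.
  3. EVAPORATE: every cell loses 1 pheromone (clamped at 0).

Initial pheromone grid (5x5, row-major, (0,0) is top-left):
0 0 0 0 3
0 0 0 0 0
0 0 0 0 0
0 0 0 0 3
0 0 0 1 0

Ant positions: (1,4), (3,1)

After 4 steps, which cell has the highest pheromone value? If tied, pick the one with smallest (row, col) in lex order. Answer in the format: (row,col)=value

Step 1: ant0:(1,4)->N->(0,4) | ant1:(3,1)->N->(2,1)
  grid max=4 at (0,4)
Step 2: ant0:(0,4)->S->(1,4) | ant1:(2,1)->N->(1,1)
  grid max=3 at (0,4)
Step 3: ant0:(1,4)->N->(0,4) | ant1:(1,1)->N->(0,1)
  grid max=4 at (0,4)
Step 4: ant0:(0,4)->S->(1,4) | ant1:(0,1)->E->(0,2)
  grid max=3 at (0,4)
Final grid:
  0 0 1 0 3
  0 0 0 0 1
  0 0 0 0 0
  0 0 0 0 0
  0 0 0 0 0
Max pheromone 3 at (0,4)

Answer: (0,4)=3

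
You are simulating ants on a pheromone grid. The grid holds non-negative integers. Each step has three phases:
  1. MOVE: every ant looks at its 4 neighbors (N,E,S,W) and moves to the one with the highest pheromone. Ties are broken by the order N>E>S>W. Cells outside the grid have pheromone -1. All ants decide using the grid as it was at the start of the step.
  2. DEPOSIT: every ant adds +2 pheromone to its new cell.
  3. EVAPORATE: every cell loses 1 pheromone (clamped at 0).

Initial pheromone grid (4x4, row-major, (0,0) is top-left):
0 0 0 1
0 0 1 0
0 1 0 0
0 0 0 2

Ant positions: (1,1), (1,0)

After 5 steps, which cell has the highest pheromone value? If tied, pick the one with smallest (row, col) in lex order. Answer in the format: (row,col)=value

Step 1: ant0:(1,1)->E->(1,2) | ant1:(1,0)->N->(0,0)
  grid max=2 at (1,2)
Step 2: ant0:(1,2)->N->(0,2) | ant1:(0,0)->E->(0,1)
  grid max=1 at (0,1)
Step 3: ant0:(0,2)->S->(1,2) | ant1:(0,1)->E->(0,2)
  grid max=2 at (0,2)
Step 4: ant0:(1,2)->N->(0,2) | ant1:(0,2)->S->(1,2)
  grid max=3 at (0,2)
Step 5: ant0:(0,2)->S->(1,2) | ant1:(1,2)->N->(0,2)
  grid max=4 at (0,2)
Final grid:
  0 0 4 0
  0 0 4 0
  0 0 0 0
  0 0 0 0
Max pheromone 4 at (0,2)

Answer: (0,2)=4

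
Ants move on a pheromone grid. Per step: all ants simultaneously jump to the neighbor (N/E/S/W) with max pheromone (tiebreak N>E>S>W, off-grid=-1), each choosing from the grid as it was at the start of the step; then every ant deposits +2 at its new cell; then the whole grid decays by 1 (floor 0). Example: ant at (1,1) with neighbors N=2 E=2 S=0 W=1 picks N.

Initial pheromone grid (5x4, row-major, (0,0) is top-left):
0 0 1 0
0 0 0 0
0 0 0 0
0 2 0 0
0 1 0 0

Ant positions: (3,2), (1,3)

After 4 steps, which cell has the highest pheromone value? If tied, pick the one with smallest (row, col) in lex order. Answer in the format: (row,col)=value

Step 1: ant0:(3,2)->W->(3,1) | ant1:(1,3)->N->(0,3)
  grid max=3 at (3,1)
Step 2: ant0:(3,1)->N->(2,1) | ant1:(0,3)->S->(1,3)
  grid max=2 at (3,1)
Step 3: ant0:(2,1)->S->(3,1) | ant1:(1,3)->N->(0,3)
  grid max=3 at (3,1)
Step 4: ant0:(3,1)->N->(2,1) | ant1:(0,3)->S->(1,3)
  grid max=2 at (3,1)
Final grid:
  0 0 0 0
  0 0 0 1
  0 1 0 0
  0 2 0 0
  0 0 0 0
Max pheromone 2 at (3,1)

Answer: (3,1)=2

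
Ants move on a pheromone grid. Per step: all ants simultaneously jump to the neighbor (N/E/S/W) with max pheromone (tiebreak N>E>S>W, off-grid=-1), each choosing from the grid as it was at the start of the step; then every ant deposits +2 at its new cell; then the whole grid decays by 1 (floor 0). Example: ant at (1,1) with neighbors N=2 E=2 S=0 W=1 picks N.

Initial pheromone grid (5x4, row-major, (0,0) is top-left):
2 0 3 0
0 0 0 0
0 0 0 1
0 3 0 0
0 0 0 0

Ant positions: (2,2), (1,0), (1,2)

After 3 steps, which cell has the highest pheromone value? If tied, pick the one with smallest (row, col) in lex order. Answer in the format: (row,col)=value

Step 1: ant0:(2,2)->E->(2,3) | ant1:(1,0)->N->(0,0) | ant2:(1,2)->N->(0,2)
  grid max=4 at (0,2)
Step 2: ant0:(2,3)->N->(1,3) | ant1:(0,0)->E->(0,1) | ant2:(0,2)->E->(0,3)
  grid max=3 at (0,2)
Step 3: ant0:(1,3)->N->(0,3) | ant1:(0,1)->E->(0,2) | ant2:(0,3)->W->(0,2)
  grid max=6 at (0,2)
Final grid:
  1 0 6 2
  0 0 0 0
  0 0 0 0
  0 0 0 0
  0 0 0 0
Max pheromone 6 at (0,2)

Answer: (0,2)=6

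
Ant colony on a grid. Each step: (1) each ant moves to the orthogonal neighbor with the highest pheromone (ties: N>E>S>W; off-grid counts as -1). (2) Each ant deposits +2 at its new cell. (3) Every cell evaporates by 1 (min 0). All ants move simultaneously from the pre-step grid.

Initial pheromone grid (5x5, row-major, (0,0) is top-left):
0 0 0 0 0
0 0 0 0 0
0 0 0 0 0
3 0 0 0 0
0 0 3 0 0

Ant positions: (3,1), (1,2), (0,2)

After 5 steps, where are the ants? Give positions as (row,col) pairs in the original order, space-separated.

Step 1: ant0:(3,1)->W->(3,0) | ant1:(1,2)->N->(0,2) | ant2:(0,2)->E->(0,3)
  grid max=4 at (3,0)
Step 2: ant0:(3,0)->N->(2,0) | ant1:(0,2)->E->(0,3) | ant2:(0,3)->W->(0,2)
  grid max=3 at (3,0)
Step 3: ant0:(2,0)->S->(3,0) | ant1:(0,3)->W->(0,2) | ant2:(0,2)->E->(0,3)
  grid max=4 at (3,0)
Step 4: ant0:(3,0)->N->(2,0) | ant1:(0,2)->E->(0,3) | ant2:(0,3)->W->(0,2)
  grid max=4 at (0,2)
Step 5: ant0:(2,0)->S->(3,0) | ant1:(0,3)->W->(0,2) | ant2:(0,2)->E->(0,3)
  grid max=5 at (0,2)

(3,0) (0,2) (0,3)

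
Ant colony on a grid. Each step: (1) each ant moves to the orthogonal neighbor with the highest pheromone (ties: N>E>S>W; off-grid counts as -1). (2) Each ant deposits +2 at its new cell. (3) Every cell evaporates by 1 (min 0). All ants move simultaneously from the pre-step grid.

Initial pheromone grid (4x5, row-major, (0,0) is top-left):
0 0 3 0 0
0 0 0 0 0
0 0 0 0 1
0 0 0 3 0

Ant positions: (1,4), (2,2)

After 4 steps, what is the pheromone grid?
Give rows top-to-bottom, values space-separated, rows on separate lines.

After step 1: ants at (2,4),(1,2)
  0 0 2 0 0
  0 0 1 0 0
  0 0 0 0 2
  0 0 0 2 0
After step 2: ants at (1,4),(0,2)
  0 0 3 0 0
  0 0 0 0 1
  0 0 0 0 1
  0 0 0 1 0
After step 3: ants at (2,4),(0,3)
  0 0 2 1 0
  0 0 0 0 0
  0 0 0 0 2
  0 0 0 0 0
After step 4: ants at (1,4),(0,2)
  0 0 3 0 0
  0 0 0 0 1
  0 0 0 0 1
  0 0 0 0 0

0 0 3 0 0
0 0 0 0 1
0 0 0 0 1
0 0 0 0 0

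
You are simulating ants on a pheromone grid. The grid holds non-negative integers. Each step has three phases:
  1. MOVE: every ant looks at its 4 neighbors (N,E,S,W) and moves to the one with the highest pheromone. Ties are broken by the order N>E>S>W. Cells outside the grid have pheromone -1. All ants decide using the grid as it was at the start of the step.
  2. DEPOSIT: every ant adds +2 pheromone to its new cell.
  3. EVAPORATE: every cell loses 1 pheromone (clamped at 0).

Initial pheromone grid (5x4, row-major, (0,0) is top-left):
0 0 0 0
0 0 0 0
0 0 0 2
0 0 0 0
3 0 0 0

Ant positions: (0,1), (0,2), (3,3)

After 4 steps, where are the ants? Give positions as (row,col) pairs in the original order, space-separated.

Step 1: ant0:(0,1)->E->(0,2) | ant1:(0,2)->E->(0,3) | ant2:(3,3)->N->(2,3)
  grid max=3 at (2,3)
Step 2: ant0:(0,2)->E->(0,3) | ant1:(0,3)->W->(0,2) | ant2:(2,3)->N->(1,3)
  grid max=2 at (0,2)
Step 3: ant0:(0,3)->W->(0,2) | ant1:(0,2)->E->(0,3) | ant2:(1,3)->N->(0,3)
  grid max=5 at (0,3)
Step 4: ant0:(0,2)->E->(0,3) | ant1:(0,3)->W->(0,2) | ant2:(0,3)->W->(0,2)
  grid max=6 at (0,2)

(0,3) (0,2) (0,2)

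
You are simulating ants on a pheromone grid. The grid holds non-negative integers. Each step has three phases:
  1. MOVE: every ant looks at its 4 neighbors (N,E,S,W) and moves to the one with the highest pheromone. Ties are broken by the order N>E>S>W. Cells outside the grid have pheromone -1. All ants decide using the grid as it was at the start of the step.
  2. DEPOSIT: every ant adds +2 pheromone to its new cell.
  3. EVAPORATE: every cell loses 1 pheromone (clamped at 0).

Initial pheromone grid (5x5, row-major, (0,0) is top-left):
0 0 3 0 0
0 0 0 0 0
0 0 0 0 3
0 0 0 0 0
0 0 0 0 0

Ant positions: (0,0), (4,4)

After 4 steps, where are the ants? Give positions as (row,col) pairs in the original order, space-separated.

Step 1: ant0:(0,0)->E->(0,1) | ant1:(4,4)->N->(3,4)
  grid max=2 at (0,2)
Step 2: ant0:(0,1)->E->(0,2) | ant1:(3,4)->N->(2,4)
  grid max=3 at (0,2)
Step 3: ant0:(0,2)->E->(0,3) | ant1:(2,4)->N->(1,4)
  grid max=2 at (0,2)
Step 4: ant0:(0,3)->W->(0,2) | ant1:(1,4)->S->(2,4)
  grid max=3 at (0,2)

(0,2) (2,4)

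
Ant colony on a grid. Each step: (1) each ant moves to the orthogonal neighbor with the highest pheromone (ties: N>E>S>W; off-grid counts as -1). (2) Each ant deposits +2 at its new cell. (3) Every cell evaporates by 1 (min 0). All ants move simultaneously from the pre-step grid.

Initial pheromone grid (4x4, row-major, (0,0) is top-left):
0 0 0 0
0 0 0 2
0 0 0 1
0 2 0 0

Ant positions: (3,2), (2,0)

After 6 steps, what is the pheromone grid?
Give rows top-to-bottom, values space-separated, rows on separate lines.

After step 1: ants at (3,1),(1,0)
  0 0 0 0
  1 0 0 1
  0 0 0 0
  0 3 0 0
After step 2: ants at (2,1),(0,0)
  1 0 0 0
  0 0 0 0
  0 1 0 0
  0 2 0 0
After step 3: ants at (3,1),(0,1)
  0 1 0 0
  0 0 0 0
  0 0 0 0
  0 3 0 0
After step 4: ants at (2,1),(0,2)
  0 0 1 0
  0 0 0 0
  0 1 0 0
  0 2 0 0
After step 5: ants at (3,1),(0,3)
  0 0 0 1
  0 0 0 0
  0 0 0 0
  0 3 0 0
After step 6: ants at (2,1),(1,3)
  0 0 0 0
  0 0 0 1
  0 1 0 0
  0 2 0 0

0 0 0 0
0 0 0 1
0 1 0 0
0 2 0 0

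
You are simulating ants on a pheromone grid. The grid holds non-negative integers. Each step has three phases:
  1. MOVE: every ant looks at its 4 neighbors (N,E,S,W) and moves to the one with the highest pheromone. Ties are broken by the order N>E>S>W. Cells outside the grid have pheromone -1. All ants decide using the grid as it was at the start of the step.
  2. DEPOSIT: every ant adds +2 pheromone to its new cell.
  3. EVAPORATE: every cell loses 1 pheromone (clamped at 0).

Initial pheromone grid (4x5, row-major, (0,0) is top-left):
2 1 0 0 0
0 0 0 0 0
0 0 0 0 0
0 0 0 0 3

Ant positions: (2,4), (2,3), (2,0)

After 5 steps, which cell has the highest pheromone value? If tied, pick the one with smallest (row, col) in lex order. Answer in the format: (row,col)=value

Step 1: ant0:(2,4)->S->(3,4) | ant1:(2,3)->N->(1,3) | ant2:(2,0)->N->(1,0)
  grid max=4 at (3,4)
Step 2: ant0:(3,4)->N->(2,4) | ant1:(1,3)->N->(0,3) | ant2:(1,0)->N->(0,0)
  grid max=3 at (3,4)
Step 3: ant0:(2,4)->S->(3,4) | ant1:(0,3)->E->(0,4) | ant2:(0,0)->E->(0,1)
  grid max=4 at (3,4)
Step 4: ant0:(3,4)->N->(2,4) | ant1:(0,4)->S->(1,4) | ant2:(0,1)->W->(0,0)
  grid max=3 at (3,4)
Step 5: ant0:(2,4)->S->(3,4) | ant1:(1,4)->S->(2,4) | ant2:(0,0)->E->(0,1)
  grid max=4 at (3,4)
Final grid:
  1 1 0 0 0
  0 0 0 0 0
  0 0 0 0 2
  0 0 0 0 4
Max pheromone 4 at (3,4)

Answer: (3,4)=4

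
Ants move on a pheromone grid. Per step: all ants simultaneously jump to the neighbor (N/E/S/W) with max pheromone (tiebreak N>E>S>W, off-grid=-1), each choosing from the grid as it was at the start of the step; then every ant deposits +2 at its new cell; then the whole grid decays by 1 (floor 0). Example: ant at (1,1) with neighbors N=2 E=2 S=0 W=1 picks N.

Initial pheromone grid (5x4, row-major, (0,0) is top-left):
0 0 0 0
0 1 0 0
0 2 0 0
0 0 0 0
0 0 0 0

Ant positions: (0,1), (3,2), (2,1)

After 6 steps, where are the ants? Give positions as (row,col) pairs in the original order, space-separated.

Step 1: ant0:(0,1)->S->(1,1) | ant1:(3,2)->N->(2,2) | ant2:(2,1)->N->(1,1)
  grid max=4 at (1,1)
Step 2: ant0:(1,1)->S->(2,1) | ant1:(2,2)->W->(2,1) | ant2:(1,1)->S->(2,1)
  grid max=6 at (2,1)
Step 3: ant0:(2,1)->N->(1,1) | ant1:(2,1)->N->(1,1) | ant2:(2,1)->N->(1,1)
  grid max=8 at (1,1)
Step 4: ant0:(1,1)->S->(2,1) | ant1:(1,1)->S->(2,1) | ant2:(1,1)->S->(2,1)
  grid max=10 at (2,1)
Step 5: ant0:(2,1)->N->(1,1) | ant1:(2,1)->N->(1,1) | ant2:(2,1)->N->(1,1)
  grid max=12 at (1,1)
Step 6: ant0:(1,1)->S->(2,1) | ant1:(1,1)->S->(2,1) | ant2:(1,1)->S->(2,1)
  grid max=14 at (2,1)

(2,1) (2,1) (2,1)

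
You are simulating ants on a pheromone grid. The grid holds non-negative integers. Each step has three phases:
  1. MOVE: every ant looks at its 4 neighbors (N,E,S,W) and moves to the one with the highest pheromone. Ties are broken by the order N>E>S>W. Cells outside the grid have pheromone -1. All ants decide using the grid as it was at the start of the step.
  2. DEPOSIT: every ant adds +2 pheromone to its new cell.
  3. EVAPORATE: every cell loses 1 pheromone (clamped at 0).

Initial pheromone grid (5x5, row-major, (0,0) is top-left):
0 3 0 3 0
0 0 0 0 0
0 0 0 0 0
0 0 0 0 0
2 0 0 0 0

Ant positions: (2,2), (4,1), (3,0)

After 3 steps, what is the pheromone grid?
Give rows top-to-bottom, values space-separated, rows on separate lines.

After step 1: ants at (1,2),(4,0),(4,0)
  0 2 0 2 0
  0 0 1 0 0
  0 0 0 0 0
  0 0 0 0 0
  5 0 0 0 0
After step 2: ants at (0,2),(3,0),(3,0)
  0 1 1 1 0
  0 0 0 0 0
  0 0 0 0 0
  3 0 0 0 0
  4 0 0 0 0
After step 3: ants at (0,3),(4,0),(4,0)
  0 0 0 2 0
  0 0 0 0 0
  0 0 0 0 0
  2 0 0 0 0
  7 0 0 0 0

0 0 0 2 0
0 0 0 0 0
0 0 0 0 0
2 0 0 0 0
7 0 0 0 0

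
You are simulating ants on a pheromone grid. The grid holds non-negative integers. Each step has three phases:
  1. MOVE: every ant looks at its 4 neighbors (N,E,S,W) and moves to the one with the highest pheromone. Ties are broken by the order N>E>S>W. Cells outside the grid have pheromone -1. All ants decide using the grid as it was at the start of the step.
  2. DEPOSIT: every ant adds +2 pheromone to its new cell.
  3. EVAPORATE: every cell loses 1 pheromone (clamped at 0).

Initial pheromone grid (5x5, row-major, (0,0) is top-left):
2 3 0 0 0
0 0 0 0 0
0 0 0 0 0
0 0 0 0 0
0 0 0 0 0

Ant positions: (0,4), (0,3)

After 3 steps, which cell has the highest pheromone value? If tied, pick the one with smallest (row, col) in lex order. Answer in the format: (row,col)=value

Answer: (0,4)=3

Derivation:
Step 1: ant0:(0,4)->S->(1,4) | ant1:(0,3)->E->(0,4)
  grid max=2 at (0,1)
Step 2: ant0:(1,4)->N->(0,4) | ant1:(0,4)->S->(1,4)
  grid max=2 at (0,4)
Step 3: ant0:(0,4)->S->(1,4) | ant1:(1,4)->N->(0,4)
  grid max=3 at (0,4)
Final grid:
  0 0 0 0 3
  0 0 0 0 3
  0 0 0 0 0
  0 0 0 0 0
  0 0 0 0 0
Max pheromone 3 at (0,4)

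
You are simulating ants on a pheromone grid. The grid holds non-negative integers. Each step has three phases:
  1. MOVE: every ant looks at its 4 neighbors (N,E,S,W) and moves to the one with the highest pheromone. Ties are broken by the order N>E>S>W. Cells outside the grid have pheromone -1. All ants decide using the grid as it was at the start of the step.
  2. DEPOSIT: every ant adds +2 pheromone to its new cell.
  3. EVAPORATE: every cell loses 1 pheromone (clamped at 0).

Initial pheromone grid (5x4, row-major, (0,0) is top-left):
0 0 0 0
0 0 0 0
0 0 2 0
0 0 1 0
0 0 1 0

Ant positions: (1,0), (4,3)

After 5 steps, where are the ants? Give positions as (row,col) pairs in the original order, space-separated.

Step 1: ant0:(1,0)->N->(0,0) | ant1:(4,3)->W->(4,2)
  grid max=2 at (4,2)
Step 2: ant0:(0,0)->E->(0,1) | ant1:(4,2)->N->(3,2)
  grid max=1 at (0,1)
Step 3: ant0:(0,1)->E->(0,2) | ant1:(3,2)->S->(4,2)
  grid max=2 at (4,2)
Step 4: ant0:(0,2)->E->(0,3) | ant1:(4,2)->N->(3,2)
  grid max=1 at (0,3)
Step 5: ant0:(0,3)->S->(1,3) | ant1:(3,2)->S->(4,2)
  grid max=2 at (4,2)

(1,3) (4,2)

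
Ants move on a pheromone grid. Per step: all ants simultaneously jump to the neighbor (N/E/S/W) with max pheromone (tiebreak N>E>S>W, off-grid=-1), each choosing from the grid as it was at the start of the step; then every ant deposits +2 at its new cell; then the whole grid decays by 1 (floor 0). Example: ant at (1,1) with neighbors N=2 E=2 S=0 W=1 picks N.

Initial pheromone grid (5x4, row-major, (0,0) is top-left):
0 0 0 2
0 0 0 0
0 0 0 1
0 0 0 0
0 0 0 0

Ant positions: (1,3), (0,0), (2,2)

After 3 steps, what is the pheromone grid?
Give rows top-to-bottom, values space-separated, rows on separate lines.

After step 1: ants at (0,3),(0,1),(2,3)
  0 1 0 3
  0 0 0 0
  0 0 0 2
  0 0 0 0
  0 0 0 0
After step 2: ants at (1,3),(0,2),(1,3)
  0 0 1 2
  0 0 0 3
  0 0 0 1
  0 0 0 0
  0 0 0 0
After step 3: ants at (0,3),(0,3),(0,3)
  0 0 0 7
  0 0 0 2
  0 0 0 0
  0 0 0 0
  0 0 0 0

0 0 0 7
0 0 0 2
0 0 0 0
0 0 0 0
0 0 0 0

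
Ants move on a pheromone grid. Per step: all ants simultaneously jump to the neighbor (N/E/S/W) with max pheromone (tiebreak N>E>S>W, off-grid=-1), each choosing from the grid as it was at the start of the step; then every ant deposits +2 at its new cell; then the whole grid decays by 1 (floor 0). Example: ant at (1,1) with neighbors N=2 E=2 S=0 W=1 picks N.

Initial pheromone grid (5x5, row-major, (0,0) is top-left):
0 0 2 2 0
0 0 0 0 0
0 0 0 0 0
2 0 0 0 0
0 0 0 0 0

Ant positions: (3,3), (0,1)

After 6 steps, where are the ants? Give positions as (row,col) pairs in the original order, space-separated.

Step 1: ant0:(3,3)->N->(2,3) | ant1:(0,1)->E->(0,2)
  grid max=3 at (0,2)
Step 2: ant0:(2,3)->N->(1,3) | ant1:(0,2)->E->(0,3)
  grid max=2 at (0,2)
Step 3: ant0:(1,3)->N->(0,3) | ant1:(0,3)->W->(0,2)
  grid max=3 at (0,2)
Step 4: ant0:(0,3)->W->(0,2) | ant1:(0,2)->E->(0,3)
  grid max=4 at (0,2)
Step 5: ant0:(0,2)->E->(0,3) | ant1:(0,3)->W->(0,2)
  grid max=5 at (0,2)
Step 6: ant0:(0,3)->W->(0,2) | ant1:(0,2)->E->(0,3)
  grid max=6 at (0,2)

(0,2) (0,3)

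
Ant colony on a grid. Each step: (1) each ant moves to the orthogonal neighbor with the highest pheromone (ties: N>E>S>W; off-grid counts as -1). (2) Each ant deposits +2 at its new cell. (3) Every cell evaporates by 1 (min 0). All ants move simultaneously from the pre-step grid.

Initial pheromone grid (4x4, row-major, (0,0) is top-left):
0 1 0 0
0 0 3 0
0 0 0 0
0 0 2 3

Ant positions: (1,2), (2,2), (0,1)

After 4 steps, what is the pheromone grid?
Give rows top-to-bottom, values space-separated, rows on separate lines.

After step 1: ants at (0,2),(1,2),(0,2)
  0 0 3 0
  0 0 4 0
  0 0 0 0
  0 0 1 2
After step 2: ants at (1,2),(0,2),(1,2)
  0 0 4 0
  0 0 7 0
  0 0 0 0
  0 0 0 1
After step 3: ants at (0,2),(1,2),(0,2)
  0 0 7 0
  0 0 8 0
  0 0 0 0
  0 0 0 0
After step 4: ants at (1,2),(0,2),(1,2)
  0 0 8 0
  0 0 11 0
  0 0 0 0
  0 0 0 0

0 0 8 0
0 0 11 0
0 0 0 0
0 0 0 0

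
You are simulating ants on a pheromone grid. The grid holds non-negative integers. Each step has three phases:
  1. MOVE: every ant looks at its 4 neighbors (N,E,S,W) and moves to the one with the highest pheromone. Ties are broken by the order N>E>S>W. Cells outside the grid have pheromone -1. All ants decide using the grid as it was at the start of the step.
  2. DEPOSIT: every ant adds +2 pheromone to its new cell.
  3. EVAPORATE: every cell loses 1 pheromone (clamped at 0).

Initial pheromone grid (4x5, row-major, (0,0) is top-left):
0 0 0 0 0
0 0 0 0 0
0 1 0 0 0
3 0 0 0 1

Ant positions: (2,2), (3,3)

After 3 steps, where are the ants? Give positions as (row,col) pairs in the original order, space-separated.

Step 1: ant0:(2,2)->W->(2,1) | ant1:(3,3)->E->(3,4)
  grid max=2 at (2,1)
Step 2: ant0:(2,1)->N->(1,1) | ant1:(3,4)->N->(2,4)
  grid max=1 at (1,1)
Step 3: ant0:(1,1)->S->(2,1) | ant1:(2,4)->S->(3,4)
  grid max=2 at (2,1)

(2,1) (3,4)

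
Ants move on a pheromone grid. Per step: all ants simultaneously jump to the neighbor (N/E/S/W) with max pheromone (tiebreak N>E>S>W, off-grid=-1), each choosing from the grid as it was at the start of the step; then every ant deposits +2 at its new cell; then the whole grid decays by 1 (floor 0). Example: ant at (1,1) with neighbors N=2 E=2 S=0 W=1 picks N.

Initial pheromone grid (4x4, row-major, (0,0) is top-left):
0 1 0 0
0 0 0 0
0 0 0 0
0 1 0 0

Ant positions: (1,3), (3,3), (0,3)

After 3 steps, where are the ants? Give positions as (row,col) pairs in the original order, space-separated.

Step 1: ant0:(1,3)->N->(0,3) | ant1:(3,3)->N->(2,3) | ant2:(0,3)->S->(1,3)
  grid max=1 at (0,3)
Step 2: ant0:(0,3)->S->(1,3) | ant1:(2,3)->N->(1,3) | ant2:(1,3)->N->(0,3)
  grid max=4 at (1,3)
Step 3: ant0:(1,3)->N->(0,3) | ant1:(1,3)->N->(0,3) | ant2:(0,3)->S->(1,3)
  grid max=5 at (0,3)

(0,3) (0,3) (1,3)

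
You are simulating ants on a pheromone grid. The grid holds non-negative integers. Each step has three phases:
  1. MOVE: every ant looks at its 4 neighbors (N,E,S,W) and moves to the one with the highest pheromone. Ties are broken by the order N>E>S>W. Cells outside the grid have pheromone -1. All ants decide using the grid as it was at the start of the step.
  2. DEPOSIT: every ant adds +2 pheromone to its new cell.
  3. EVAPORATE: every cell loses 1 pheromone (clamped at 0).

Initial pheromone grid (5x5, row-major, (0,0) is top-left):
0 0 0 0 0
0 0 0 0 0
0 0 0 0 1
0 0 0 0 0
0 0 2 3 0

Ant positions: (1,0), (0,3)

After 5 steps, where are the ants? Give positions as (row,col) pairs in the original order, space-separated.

Step 1: ant0:(1,0)->N->(0,0) | ant1:(0,3)->E->(0,4)
  grid max=2 at (4,3)
Step 2: ant0:(0,0)->E->(0,1) | ant1:(0,4)->S->(1,4)
  grid max=1 at (0,1)
Step 3: ant0:(0,1)->E->(0,2) | ant1:(1,4)->N->(0,4)
  grid max=1 at (0,2)
Step 4: ant0:(0,2)->E->(0,3) | ant1:(0,4)->S->(1,4)
  grid max=1 at (0,3)
Step 5: ant0:(0,3)->E->(0,4) | ant1:(1,4)->N->(0,4)
  grid max=3 at (0,4)

(0,4) (0,4)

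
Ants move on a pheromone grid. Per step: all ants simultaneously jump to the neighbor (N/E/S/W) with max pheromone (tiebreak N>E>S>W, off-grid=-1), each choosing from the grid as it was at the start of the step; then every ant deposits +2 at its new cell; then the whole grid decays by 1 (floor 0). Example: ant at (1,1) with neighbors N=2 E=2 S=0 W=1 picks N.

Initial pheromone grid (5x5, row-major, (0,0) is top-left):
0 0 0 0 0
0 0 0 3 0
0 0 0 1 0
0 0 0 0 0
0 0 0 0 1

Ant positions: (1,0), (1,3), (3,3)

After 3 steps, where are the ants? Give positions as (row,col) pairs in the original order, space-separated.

Step 1: ant0:(1,0)->N->(0,0) | ant1:(1,3)->S->(2,3) | ant2:(3,3)->N->(2,3)
  grid max=4 at (2,3)
Step 2: ant0:(0,0)->E->(0,1) | ant1:(2,3)->N->(1,3) | ant2:(2,3)->N->(1,3)
  grid max=5 at (1,3)
Step 3: ant0:(0,1)->E->(0,2) | ant1:(1,3)->S->(2,3) | ant2:(1,3)->S->(2,3)
  grid max=6 at (2,3)

(0,2) (2,3) (2,3)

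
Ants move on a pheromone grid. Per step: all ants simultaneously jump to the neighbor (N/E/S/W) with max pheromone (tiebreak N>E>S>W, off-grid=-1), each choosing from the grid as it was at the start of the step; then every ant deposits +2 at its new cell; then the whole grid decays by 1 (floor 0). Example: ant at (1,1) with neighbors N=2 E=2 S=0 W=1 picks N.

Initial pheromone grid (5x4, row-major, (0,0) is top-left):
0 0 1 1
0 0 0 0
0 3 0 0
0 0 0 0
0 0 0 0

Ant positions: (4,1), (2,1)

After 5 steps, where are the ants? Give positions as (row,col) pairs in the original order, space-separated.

Step 1: ant0:(4,1)->N->(3,1) | ant1:(2,1)->N->(1,1)
  grid max=2 at (2,1)
Step 2: ant0:(3,1)->N->(2,1) | ant1:(1,1)->S->(2,1)
  grid max=5 at (2,1)
Step 3: ant0:(2,1)->N->(1,1) | ant1:(2,1)->N->(1,1)
  grid max=4 at (2,1)
Step 4: ant0:(1,1)->S->(2,1) | ant1:(1,1)->S->(2,1)
  grid max=7 at (2,1)
Step 5: ant0:(2,1)->N->(1,1) | ant1:(2,1)->N->(1,1)
  grid max=6 at (2,1)

(1,1) (1,1)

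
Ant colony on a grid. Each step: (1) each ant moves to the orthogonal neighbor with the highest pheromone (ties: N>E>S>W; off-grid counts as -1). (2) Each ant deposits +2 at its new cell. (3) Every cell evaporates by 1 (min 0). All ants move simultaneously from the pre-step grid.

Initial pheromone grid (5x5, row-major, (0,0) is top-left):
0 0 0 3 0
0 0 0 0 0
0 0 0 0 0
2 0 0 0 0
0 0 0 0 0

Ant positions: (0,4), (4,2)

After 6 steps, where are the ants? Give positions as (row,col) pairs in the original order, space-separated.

Step 1: ant0:(0,4)->W->(0,3) | ant1:(4,2)->N->(3,2)
  grid max=4 at (0,3)
Step 2: ant0:(0,3)->E->(0,4) | ant1:(3,2)->N->(2,2)
  grid max=3 at (0,3)
Step 3: ant0:(0,4)->W->(0,3) | ant1:(2,2)->N->(1,2)
  grid max=4 at (0,3)
Step 4: ant0:(0,3)->E->(0,4) | ant1:(1,2)->N->(0,2)
  grid max=3 at (0,3)
Step 5: ant0:(0,4)->W->(0,3) | ant1:(0,2)->E->(0,3)
  grid max=6 at (0,3)
Step 6: ant0:(0,3)->E->(0,4) | ant1:(0,3)->E->(0,4)
  grid max=5 at (0,3)

(0,4) (0,4)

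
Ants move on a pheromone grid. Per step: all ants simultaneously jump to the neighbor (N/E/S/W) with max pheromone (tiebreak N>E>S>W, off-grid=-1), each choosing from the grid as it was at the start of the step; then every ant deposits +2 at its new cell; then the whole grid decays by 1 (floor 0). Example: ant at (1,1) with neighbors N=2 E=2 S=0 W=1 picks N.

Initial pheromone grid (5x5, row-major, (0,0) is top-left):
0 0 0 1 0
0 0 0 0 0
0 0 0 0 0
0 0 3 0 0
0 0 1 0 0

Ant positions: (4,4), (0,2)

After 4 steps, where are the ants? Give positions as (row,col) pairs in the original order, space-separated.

Step 1: ant0:(4,4)->N->(3,4) | ant1:(0,2)->E->(0,3)
  grid max=2 at (0,3)
Step 2: ant0:(3,4)->N->(2,4) | ant1:(0,3)->E->(0,4)
  grid max=1 at (0,3)
Step 3: ant0:(2,4)->N->(1,4) | ant1:(0,4)->W->(0,3)
  grid max=2 at (0,3)
Step 4: ant0:(1,4)->N->(0,4) | ant1:(0,3)->E->(0,4)
  grid max=3 at (0,4)

(0,4) (0,4)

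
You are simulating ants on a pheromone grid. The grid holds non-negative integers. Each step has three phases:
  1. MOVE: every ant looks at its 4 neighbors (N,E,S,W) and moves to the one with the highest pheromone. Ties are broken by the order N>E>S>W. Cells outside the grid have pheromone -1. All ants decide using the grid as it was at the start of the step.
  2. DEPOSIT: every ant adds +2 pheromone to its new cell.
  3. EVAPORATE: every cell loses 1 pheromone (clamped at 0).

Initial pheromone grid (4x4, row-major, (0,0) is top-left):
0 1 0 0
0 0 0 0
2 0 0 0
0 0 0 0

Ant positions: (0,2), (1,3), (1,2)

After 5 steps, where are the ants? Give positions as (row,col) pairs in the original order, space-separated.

Step 1: ant0:(0,2)->W->(0,1) | ant1:(1,3)->N->(0,3) | ant2:(1,2)->N->(0,2)
  grid max=2 at (0,1)
Step 2: ant0:(0,1)->E->(0,2) | ant1:(0,3)->W->(0,2) | ant2:(0,2)->W->(0,1)
  grid max=4 at (0,2)
Step 3: ant0:(0,2)->W->(0,1) | ant1:(0,2)->W->(0,1) | ant2:(0,1)->E->(0,2)
  grid max=6 at (0,1)
Step 4: ant0:(0,1)->E->(0,2) | ant1:(0,1)->E->(0,2) | ant2:(0,2)->W->(0,1)
  grid max=8 at (0,2)
Step 5: ant0:(0,2)->W->(0,1) | ant1:(0,2)->W->(0,1) | ant2:(0,1)->E->(0,2)
  grid max=10 at (0,1)

(0,1) (0,1) (0,2)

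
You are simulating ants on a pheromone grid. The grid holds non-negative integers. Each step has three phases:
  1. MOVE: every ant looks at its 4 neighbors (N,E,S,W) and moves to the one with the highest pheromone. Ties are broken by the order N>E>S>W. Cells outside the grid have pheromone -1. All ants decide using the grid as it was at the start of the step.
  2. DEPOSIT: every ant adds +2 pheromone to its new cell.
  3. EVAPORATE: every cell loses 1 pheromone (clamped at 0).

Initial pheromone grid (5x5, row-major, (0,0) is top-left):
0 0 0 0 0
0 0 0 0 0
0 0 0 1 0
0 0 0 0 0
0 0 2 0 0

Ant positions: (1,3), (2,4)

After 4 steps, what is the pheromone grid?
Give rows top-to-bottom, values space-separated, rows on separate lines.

After step 1: ants at (2,3),(2,3)
  0 0 0 0 0
  0 0 0 0 0
  0 0 0 4 0
  0 0 0 0 0
  0 0 1 0 0
After step 2: ants at (1,3),(1,3)
  0 0 0 0 0
  0 0 0 3 0
  0 0 0 3 0
  0 0 0 0 0
  0 0 0 0 0
After step 3: ants at (2,3),(2,3)
  0 0 0 0 0
  0 0 0 2 0
  0 0 0 6 0
  0 0 0 0 0
  0 0 0 0 0
After step 4: ants at (1,3),(1,3)
  0 0 0 0 0
  0 0 0 5 0
  0 0 0 5 0
  0 0 0 0 0
  0 0 0 0 0

0 0 0 0 0
0 0 0 5 0
0 0 0 5 0
0 0 0 0 0
0 0 0 0 0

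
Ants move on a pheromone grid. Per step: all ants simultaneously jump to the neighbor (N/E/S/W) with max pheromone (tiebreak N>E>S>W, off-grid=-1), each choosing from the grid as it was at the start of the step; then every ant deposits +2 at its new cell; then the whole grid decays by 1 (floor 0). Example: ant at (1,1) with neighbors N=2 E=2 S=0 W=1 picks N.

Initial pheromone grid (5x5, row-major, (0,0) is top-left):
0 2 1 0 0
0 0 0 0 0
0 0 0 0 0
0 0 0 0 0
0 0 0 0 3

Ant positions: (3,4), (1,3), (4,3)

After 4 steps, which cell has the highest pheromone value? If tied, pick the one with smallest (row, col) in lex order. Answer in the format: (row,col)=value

Answer: (4,4)=7

Derivation:
Step 1: ant0:(3,4)->S->(4,4) | ant1:(1,3)->N->(0,3) | ant2:(4,3)->E->(4,4)
  grid max=6 at (4,4)
Step 2: ant0:(4,4)->N->(3,4) | ant1:(0,3)->E->(0,4) | ant2:(4,4)->N->(3,4)
  grid max=5 at (4,4)
Step 3: ant0:(3,4)->S->(4,4) | ant1:(0,4)->S->(1,4) | ant2:(3,4)->S->(4,4)
  grid max=8 at (4,4)
Step 4: ant0:(4,4)->N->(3,4) | ant1:(1,4)->N->(0,4) | ant2:(4,4)->N->(3,4)
  grid max=7 at (4,4)
Final grid:
  0 0 0 0 1
  0 0 0 0 0
  0 0 0 0 0
  0 0 0 0 5
  0 0 0 0 7
Max pheromone 7 at (4,4)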